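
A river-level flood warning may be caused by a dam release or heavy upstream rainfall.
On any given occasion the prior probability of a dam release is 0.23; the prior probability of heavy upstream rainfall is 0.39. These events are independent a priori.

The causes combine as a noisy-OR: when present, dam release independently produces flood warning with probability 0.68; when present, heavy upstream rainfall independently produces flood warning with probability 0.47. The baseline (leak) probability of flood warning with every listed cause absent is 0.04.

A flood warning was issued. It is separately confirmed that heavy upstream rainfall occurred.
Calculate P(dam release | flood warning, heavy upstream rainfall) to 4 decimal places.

Under noisy-OR, P(flood warning | causes) = 1 − (1−0.04)·∏(1−qᵢ) over the active causes.
For the numerator, keep only dam release=true terms: 0.837184·0.23 = 0.192552
Normalizer over all consistent configurations: 0.4912·0.77 + 0.837184·0.23 = 0.570776
Posterior = 0.192552 / 0.570776 ≈ 0.3374

P(dam release | flood warning, heavy upstream rainfall) ≈ 0.3374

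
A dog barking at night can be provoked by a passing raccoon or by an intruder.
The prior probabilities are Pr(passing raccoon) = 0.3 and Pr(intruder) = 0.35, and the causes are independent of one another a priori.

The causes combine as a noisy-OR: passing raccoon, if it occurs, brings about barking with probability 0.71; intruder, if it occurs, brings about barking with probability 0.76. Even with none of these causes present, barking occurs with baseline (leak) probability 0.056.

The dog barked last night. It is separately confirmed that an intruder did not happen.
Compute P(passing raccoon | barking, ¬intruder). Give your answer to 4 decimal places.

P(passing raccoon | barking, ¬intruder) ≈ 0.8475

Under noisy-OR, P(barking | causes) = 1 − (1−0.056)·∏(1−qᵢ) over the active causes.
Enumerate both values of passing raccoon and weight by the priors:
  P(barking | ¬intruder) = 0.056*0.7 + 0.72624*0.3
        = 0.039200 + 0.217872 = 0.257072
Configurations with passing raccoon contribute 0.217872, so
  P(passing raccoon | barking, ¬intruder) = 0.217872 / 0.257072 ≈ 0.8475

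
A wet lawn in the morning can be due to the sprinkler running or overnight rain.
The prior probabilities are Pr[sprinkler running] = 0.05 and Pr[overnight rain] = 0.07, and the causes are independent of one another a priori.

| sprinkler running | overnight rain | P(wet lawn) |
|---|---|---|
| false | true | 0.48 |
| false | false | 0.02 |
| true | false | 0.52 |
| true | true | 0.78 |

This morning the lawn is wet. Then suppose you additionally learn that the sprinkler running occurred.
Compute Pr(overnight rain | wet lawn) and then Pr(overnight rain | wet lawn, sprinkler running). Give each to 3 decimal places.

For the numerator, keep only overnight rain=true terms: 0.031920 + 0.002730 = 0.034650
The normalizing constant is 0.02·0.95·0.93 + 0.48·0.95·0.07 + 0.52·0.05·0.93 + 0.78·0.05·0.07 = 0.076500
Posterior = 0.034650 / 0.076500 ≈ 0.453

With the extra evidence:
Numerator (weight on configurations with overnight rain): 0.78·0.07 = 0.054600
Normalizer over all consistent configurations: 0.52·0.93 + 0.78·0.07 = 0.538200
P(overnight rain | wet lawn, sprinkler running) = 0.054600/0.538200 ≈ 0.101
— sprinkler running explains away the evidence for overnight rain.

Pr(overnight rain | wet lawn) ≈ 0.453; Pr(overnight rain | wet lawn, sprinkler running) ≈ 0.101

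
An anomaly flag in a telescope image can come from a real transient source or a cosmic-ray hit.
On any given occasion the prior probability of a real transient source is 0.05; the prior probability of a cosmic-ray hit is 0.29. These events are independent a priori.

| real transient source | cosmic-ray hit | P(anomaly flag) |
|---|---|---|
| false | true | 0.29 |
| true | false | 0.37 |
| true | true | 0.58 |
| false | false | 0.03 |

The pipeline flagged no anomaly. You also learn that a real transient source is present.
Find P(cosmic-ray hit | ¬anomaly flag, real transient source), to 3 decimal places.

P(¬anomaly flag | real transient source) = 0.63×0.71 + 0.42×0.29 = 0.447300 + 0.121800 = 0.569100
Of this, 0.121800 comes from 0.42×0.29 (the cosmic-ray hit=true cases).
Hence the posterior is 0.121800/0.569100 ≈ 0.214.

P(cosmic-ray hit | ¬anomaly flag, real transient source) ≈ 0.214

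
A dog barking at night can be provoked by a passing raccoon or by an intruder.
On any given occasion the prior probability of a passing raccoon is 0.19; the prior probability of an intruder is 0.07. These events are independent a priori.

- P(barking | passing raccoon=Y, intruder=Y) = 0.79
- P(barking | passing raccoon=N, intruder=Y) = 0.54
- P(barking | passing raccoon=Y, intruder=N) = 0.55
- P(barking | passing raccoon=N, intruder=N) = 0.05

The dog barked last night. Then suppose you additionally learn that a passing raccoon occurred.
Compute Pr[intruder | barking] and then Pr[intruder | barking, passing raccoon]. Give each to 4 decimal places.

Weight on intruder=true, given the evidence: 0.030618 + 0.010507 = 0.041125
Normalizer over all consistent configurations: 0.05·0.81·0.93 + 0.54·0.81·0.07 + 0.55·0.19·0.93 + 0.79·0.19·0.07 = 0.175975
P(intruder | barking) = 0.041125/0.175975 ≈ 0.2337

Now also conditioning on passing raccoon=true:
Enumerate both values of intruder and weight by the priors:
  P(barking | passing raccoon) = 0.55·0.93 + 0.79·0.07
        = 0.511500 + 0.055300 = 0.566800
Configurations with intruder contribute 0.055300, so
  P(intruder | barking, passing raccoon) = 0.055300 / 0.566800 ≈ 0.0976

Pr[intruder | barking] ≈ 0.2337; Pr[intruder | barking, passing raccoon] ≈ 0.0976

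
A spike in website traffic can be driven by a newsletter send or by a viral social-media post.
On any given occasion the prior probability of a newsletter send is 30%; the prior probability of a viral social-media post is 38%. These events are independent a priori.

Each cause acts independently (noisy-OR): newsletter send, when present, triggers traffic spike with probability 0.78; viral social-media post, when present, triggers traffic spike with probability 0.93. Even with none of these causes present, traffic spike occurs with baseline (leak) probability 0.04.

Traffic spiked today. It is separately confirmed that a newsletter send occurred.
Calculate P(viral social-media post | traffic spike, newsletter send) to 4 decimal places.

Under noisy-OR, P(traffic spike | causes) = 1 − (1−0.04)·∏(1−qᵢ) over the active causes.
Weight on viral social-media post=true, given the evidence: 0.985216*0.38 = 0.374382
Normalizer over all consistent configurations: 0.7888*0.62 + 0.985216*0.38 = 0.863438
P(viral social-media post | traffic spike, newsletter send) = 0.374382/0.863438 ≈ 0.4336

P(viral social-media post | traffic spike, newsletter send) ≈ 0.4336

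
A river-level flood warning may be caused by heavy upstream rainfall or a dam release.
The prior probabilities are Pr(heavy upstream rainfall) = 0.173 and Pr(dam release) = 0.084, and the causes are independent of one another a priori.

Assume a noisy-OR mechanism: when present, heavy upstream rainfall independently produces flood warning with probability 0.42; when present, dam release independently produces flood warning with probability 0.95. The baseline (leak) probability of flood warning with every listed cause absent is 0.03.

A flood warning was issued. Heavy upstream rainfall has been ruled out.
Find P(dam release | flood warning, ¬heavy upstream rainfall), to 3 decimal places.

P(dam release | flood warning, ¬heavy upstream rainfall) ≈ 0.744

Under noisy-OR, P(flood warning | causes) = 1 − (1−0.03)·∏(1−qᵢ) over the active causes.
P(flood warning | ¬heavy upstream rainfall) = 0.03*0.916 + 0.9515*0.084 = 0.027480 + 0.079926 = 0.107406
Restricting to configurations with dam release present: 0.9515*0.084 = 0.079926.
P(dam release | flood warning, ¬heavy upstream rainfall) = 0.079926 / 0.107406 ≈ 0.744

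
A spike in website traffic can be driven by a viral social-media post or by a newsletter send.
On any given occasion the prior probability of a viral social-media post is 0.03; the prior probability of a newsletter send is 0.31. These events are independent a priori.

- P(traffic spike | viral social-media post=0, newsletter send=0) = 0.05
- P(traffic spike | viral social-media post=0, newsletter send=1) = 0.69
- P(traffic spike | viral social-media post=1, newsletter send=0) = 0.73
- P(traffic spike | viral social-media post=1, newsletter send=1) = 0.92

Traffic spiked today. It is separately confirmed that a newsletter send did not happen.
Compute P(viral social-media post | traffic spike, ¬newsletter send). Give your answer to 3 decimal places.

P(traffic spike | ¬newsletter send) = 0.05*0.97 + 0.73*0.03 = 0.048500 + 0.021900 = 0.070400
Of this, 0.021900 comes from 0.73*0.03 (the viral social-media post=true cases).
Hence the posterior is 0.021900/0.070400 ≈ 0.311.

P(viral social-media post | traffic spike, ¬newsletter send) ≈ 0.311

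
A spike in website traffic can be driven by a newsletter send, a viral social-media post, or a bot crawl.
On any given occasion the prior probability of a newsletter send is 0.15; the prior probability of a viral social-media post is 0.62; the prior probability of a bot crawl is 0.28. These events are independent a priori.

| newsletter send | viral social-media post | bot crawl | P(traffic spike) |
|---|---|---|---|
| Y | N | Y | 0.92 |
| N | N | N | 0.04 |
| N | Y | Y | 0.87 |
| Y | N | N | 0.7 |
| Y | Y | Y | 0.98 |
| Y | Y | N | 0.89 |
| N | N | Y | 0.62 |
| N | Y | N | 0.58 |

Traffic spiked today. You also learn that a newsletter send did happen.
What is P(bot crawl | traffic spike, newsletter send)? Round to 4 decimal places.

P(bot crawl | traffic spike, newsletter send) ≈ 0.3128

P(traffic spike | newsletter send) = 0.7*0.38*0.72 + 0.92*0.38*0.28 + 0.89*0.62*0.72 + 0.98*0.62*0.28 = 0.191520 + 0.097888 + 0.397296 + 0.170128 = 0.856832
The bot crawl-present share is 0.097888 + 0.170128 = 0.268016.
P(bot crawl | traffic spike, newsletter send) = 0.268016 / 0.856832 ≈ 0.3128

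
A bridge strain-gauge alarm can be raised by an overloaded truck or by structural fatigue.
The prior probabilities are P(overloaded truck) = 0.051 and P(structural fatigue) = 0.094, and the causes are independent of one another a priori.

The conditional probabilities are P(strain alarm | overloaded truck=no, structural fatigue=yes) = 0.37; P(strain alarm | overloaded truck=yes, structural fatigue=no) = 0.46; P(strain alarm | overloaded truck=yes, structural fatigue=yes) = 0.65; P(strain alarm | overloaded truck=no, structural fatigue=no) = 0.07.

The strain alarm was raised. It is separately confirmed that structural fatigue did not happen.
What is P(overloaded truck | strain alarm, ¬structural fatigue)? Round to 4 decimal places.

P(overloaded truck | strain alarm, ¬structural fatigue) ≈ 0.2610

Enumerate both values of overloaded truck and weight by the priors:
  P(strain alarm | ¬structural fatigue) = 0.07*0.949 + 0.46*0.051
        = 0.066430 + 0.023460 = 0.089890
Keeping only the overloaded truck-present terms gives 0.023460, so
  P(overloaded truck | strain alarm, ¬structural fatigue) = 0.023460 / 0.089890 ≈ 0.2610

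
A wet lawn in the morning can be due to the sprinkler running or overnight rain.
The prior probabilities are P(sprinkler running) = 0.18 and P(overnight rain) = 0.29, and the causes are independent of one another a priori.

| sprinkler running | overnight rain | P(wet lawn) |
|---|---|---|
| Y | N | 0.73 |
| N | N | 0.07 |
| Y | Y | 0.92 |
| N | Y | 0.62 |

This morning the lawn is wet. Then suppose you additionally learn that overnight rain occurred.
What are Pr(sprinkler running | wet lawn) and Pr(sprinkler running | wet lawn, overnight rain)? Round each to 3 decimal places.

Pr(sprinkler running | wet lawn) ≈ 0.429; Pr(sprinkler running | wet lawn, overnight rain) ≈ 0.246

Weight on sprinkler running=true, given the evidence: 0.093294 + 0.048024 = 0.141318
The normalizing constant is 0.07·0.82·0.71 + 0.62·0.82·0.29 + 0.73·0.18·0.71 + 0.92·0.18·0.29 = 0.329508
Posterior = 0.141318 / 0.329508 ≈ 0.429

With the extra evidence:
For the numerator, keep only sprinkler running=true terms: 0.92·0.18 = 0.165600
The normalizing constant is 0.62·0.82 + 0.92·0.18 = 0.674000
Posterior = 0.165600 / 0.674000 ≈ 0.246
The drop from 0.429 to 0.246 is the explaining-away (discounting) effect.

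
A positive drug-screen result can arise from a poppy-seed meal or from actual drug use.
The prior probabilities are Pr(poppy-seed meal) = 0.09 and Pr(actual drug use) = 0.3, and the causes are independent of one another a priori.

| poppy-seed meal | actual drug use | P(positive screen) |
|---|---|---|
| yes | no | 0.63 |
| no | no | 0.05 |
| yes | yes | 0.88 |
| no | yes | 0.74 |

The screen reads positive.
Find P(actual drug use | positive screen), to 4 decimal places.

P(positive screen) = 0.05·0.91·0.7 + 0.74·0.91·0.3 + 0.63·0.09·0.7 + 0.88·0.09·0.3 = 0.031850 + 0.202020 + 0.039690 + 0.023760 = 0.297320
The actual drug use-present share is 0.202020 + 0.023760 = 0.225780.
Hence the posterior is 0.225780/0.297320 ≈ 0.7594.

P(actual drug use | positive screen) ≈ 0.7594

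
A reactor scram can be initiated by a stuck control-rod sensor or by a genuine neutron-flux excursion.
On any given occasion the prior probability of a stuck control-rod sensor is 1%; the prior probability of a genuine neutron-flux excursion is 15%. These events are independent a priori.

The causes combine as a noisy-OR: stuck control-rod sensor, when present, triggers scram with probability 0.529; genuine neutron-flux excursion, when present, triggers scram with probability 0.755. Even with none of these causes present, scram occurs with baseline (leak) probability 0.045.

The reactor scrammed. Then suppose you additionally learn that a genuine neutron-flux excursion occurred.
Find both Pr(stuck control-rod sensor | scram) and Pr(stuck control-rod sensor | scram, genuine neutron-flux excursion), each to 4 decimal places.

Under noisy-OR, P(scram | causes) = 1 − (1−0.045)·∏(1−qᵢ) over the active causes.
P(scram) = 0.045·0.99·0.85 + 0.766025·0.99·0.15 + 0.550195·0.01·0.85 + 0.889798·0.01·0.15 = 0.037867 + 0.113755 + 0.004677 + 0.001335 = 0.157634
Restricting to configurations with stuck control-rod sensor present: 0.004677 + 0.001335 = 0.006012.
Hence the posterior is 0.006012/0.157634 ≈ 0.0381.

Now condition on the additional information:
P(scram | genuine neutron-flux excursion) = 0.766025×0.99 + 0.889798×0.01 = 0.758365 + 0.008898 = 0.767263
The stuck control-rod sensor-present share is 0.889798×0.01 = 0.008898.
So P(stuck control-rod sensor | scram, genuine neutron-flux excursion) = 0.008898/0.767263 ≈ 0.0116.

Pr(stuck control-rod sensor | scram) ≈ 0.0381; Pr(stuck control-rod sensor | scram, genuine neutron-flux excursion) ≈ 0.0116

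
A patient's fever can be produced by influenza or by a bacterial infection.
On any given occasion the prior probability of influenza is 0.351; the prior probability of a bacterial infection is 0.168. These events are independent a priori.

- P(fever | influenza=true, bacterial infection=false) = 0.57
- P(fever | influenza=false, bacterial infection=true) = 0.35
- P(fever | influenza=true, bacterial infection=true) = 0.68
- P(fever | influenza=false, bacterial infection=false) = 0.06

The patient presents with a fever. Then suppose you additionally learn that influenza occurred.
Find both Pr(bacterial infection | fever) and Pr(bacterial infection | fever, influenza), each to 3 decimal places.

P(fever) = 0.06×0.649×0.832 + 0.35×0.649×0.168 + 0.57×0.351×0.832 + 0.68×0.351×0.168 = 0.032398 + 0.038161 + 0.166458 + 0.040098 = 0.277115
Restricting to configurations with bacterial infection present: 0.038161 + 0.040098 = 0.078259.
Hence the posterior is 0.078259/0.277115 ≈ 0.282.

Now also conditioning on influenza=true:
For the numerator, keep only bacterial infection=true terms: 0.68*0.168 = 0.114240
The normalizing constant is 0.57*0.832 + 0.68*0.168 = 0.588480
Posterior = 0.114240 / 0.588480 ≈ 0.194
This is intercausal reasoning (explaining away): once influenza accounts for the fever, bacterial infection becomes less likely.

Pr(bacterial infection | fever) ≈ 0.282; Pr(bacterial infection | fever, influenza) ≈ 0.194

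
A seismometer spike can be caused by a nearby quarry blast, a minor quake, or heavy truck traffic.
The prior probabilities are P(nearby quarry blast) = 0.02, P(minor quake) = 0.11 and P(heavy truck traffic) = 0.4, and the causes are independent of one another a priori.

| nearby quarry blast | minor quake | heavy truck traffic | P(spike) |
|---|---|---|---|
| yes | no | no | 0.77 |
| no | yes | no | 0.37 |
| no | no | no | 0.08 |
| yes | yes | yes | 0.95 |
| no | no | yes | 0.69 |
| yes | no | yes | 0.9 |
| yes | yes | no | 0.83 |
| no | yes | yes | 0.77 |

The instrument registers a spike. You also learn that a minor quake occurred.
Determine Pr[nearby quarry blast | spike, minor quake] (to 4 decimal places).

P(spike | minor quake) = 0.37·0.98·0.6 + 0.77·0.98·0.4 + 0.83·0.02·0.6 + 0.95·0.02·0.4 = 0.217560 + 0.301840 + 0.009960 + 0.007600 = 0.536960
Restricting to configurations with nearby quarry blast present: 0.009960 + 0.007600 = 0.017560.
P(nearby quarry blast | spike, minor quake) = 0.017560 / 0.536960 ≈ 0.0327

Pr[nearby quarry blast | spike, minor quake] ≈ 0.0327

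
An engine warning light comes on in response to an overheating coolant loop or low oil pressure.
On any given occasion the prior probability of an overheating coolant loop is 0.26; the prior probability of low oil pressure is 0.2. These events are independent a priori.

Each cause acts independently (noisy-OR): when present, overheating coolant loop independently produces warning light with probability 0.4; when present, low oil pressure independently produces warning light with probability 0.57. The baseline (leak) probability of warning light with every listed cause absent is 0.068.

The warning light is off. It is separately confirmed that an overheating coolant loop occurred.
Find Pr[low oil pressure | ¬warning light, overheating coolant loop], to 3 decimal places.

Under noisy-OR, P(warning light | causes) = 1 − (1−0.068)·∏(1−qᵢ) over the active causes.
P(¬warning light | overheating coolant loop) = 0.5592*0.8 + 0.240456*0.2 = 0.447360 + 0.048091 = 0.495451
Of this, 0.048091 comes from 0.240456*0.2 (the low oil pressure=true cases).
P(low oil pressure | ¬warning light, overheating coolant loop) = 0.048091 / 0.495451 ≈ 0.097

Pr[low oil pressure | ¬warning light, overheating coolant loop] ≈ 0.097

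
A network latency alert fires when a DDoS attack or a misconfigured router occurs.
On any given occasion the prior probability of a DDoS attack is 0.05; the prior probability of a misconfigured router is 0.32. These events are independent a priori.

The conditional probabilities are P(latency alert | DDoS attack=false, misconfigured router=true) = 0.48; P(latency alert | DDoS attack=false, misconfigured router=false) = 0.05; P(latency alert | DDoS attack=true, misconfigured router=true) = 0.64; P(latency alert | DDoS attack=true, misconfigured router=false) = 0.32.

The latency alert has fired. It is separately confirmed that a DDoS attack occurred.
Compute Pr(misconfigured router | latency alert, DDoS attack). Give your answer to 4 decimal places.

By total probability over both values of misconfigured router:
  P(latency alert | DDoS attack) = 0.32·0.68 + 0.64·0.32
        = 0.217600 + 0.204800 = 0.422400
The terms with misconfigured router present sum to 0.204800, so
  P(misconfigured router | latency alert, DDoS attack) = 0.204800 / 0.422400 ≈ 0.4848

Pr(misconfigured router | latency alert, DDoS attack) ≈ 0.4848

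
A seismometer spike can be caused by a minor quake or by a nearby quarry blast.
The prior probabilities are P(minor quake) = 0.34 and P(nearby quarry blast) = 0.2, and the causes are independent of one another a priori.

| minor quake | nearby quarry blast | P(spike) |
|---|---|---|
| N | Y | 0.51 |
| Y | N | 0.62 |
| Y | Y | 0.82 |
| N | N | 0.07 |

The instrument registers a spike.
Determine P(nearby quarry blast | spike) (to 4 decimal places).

By total probability over the 4 (minor quake, nearby quarry blast) configurations:
  P(spike) = 0.07×0.66×0.8 + 0.51×0.66×0.2 + 0.62×0.34×0.8 + 0.82×0.34×0.2
        = 0.036960 + 0.067320 + 0.168640 + 0.055760 = 0.328680
Configurations with nearby quarry blast contribute 0.123080, so
  P(nearby quarry blast | spike) = 0.123080 / 0.328680 ≈ 0.3745

P(nearby quarry blast | spike) ≈ 0.3745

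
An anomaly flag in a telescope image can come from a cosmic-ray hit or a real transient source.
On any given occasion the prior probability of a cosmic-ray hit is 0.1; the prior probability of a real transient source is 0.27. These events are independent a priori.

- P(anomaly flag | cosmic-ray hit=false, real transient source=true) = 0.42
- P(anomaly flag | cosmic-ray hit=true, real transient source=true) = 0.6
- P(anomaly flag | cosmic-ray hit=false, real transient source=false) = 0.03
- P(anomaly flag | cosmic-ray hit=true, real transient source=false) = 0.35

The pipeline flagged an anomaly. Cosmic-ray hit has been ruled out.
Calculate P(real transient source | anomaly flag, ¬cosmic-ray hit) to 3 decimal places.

Weight on real transient source=true, given the evidence: 0.42×0.27 = 0.113400
Denominator P(anomaly flag | ¬cosmic-ray hit): 0.03×0.73 + 0.42×0.27 = 0.135300
Posterior = 0.113400 / 0.135300 ≈ 0.838

P(real transient source | anomaly flag, ¬cosmic-ray hit) ≈ 0.838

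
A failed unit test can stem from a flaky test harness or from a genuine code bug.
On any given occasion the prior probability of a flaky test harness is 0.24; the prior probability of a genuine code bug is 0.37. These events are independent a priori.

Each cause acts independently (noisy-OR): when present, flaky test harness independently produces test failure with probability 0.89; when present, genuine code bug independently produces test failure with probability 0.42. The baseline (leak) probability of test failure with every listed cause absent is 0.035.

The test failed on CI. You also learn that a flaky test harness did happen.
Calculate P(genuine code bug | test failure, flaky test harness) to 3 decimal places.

P(genuine code bug | test failure, flaky test harness) ≈ 0.381

Under noisy-OR, P(test failure | causes) = 1 − (1−0.035)·∏(1−qᵢ) over the active causes.
P(test failure | flaky test harness) = 0.89385*0.63 + 0.938433*0.37 = 0.563126 + 0.347220 = 0.910346
The genuine code bug-present share is 0.938433*0.37 = 0.347220.
Hence the posterior is 0.347220/0.910346 ≈ 0.381.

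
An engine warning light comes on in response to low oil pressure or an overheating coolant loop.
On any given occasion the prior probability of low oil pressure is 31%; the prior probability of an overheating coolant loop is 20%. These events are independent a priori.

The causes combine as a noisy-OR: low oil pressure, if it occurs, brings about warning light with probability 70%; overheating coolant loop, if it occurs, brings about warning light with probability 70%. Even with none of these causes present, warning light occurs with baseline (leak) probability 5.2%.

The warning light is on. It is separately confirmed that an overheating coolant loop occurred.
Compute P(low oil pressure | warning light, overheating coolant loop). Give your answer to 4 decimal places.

Under noisy-OR, P(warning light | causes) = 1 − (1−0.052)·∏(1−qᵢ) over the active causes.
By total probability over both values of low oil pressure:
  P(warning light | overheating coolant loop) = 0.7156·0.69 + 0.91468·0.31
        = 0.493764 + 0.283551 = 0.777315
Configurations with low oil pressure contribute 0.283551, so
  P(low oil pressure | warning light, overheating coolant loop) = 0.283551 / 0.777315 ≈ 0.3648

P(low oil pressure | warning light, overheating coolant loop) ≈ 0.3648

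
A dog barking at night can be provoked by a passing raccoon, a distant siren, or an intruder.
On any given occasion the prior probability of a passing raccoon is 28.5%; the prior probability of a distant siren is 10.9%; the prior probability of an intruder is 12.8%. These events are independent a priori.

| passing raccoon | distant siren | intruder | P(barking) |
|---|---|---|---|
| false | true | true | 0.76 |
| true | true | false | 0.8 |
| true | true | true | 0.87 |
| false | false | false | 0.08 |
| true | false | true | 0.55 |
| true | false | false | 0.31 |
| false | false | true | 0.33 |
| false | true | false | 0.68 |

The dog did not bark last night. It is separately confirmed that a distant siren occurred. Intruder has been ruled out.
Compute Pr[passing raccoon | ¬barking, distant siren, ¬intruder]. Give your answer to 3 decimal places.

Pr[passing raccoon | ¬barking, distant siren, ¬intruder] ≈ 0.199

Numerator (weight on configurations with passing raccoon): 0.2*0.285 = 0.057000
The normalizing constant is 0.32*0.715 + 0.2*0.285 = 0.285800
P(passing raccoon | ¬barking, distant siren, ¬intruder) = 0.057000/0.285800 ≈ 0.199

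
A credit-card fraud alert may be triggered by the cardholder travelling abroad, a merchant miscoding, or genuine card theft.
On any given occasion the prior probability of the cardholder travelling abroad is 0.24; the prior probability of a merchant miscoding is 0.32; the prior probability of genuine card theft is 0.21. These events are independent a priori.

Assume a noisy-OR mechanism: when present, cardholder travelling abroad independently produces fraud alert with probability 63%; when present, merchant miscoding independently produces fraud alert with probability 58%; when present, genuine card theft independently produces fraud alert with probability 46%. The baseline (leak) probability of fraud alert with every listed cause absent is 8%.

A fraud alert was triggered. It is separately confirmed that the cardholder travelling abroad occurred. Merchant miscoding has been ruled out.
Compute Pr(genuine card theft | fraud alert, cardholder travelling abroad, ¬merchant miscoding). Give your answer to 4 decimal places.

Under noisy-OR, P(fraud alert | causes) = 1 − (1−0.08)·∏(1−qᵢ) over the active causes.
Sum P(fraud alert|·) weighted by the priors over both values of genuine card theft:
  P(fraud alert | cardholder travelling abroad, ¬merchant miscoding) = 0.6596·0.79 + 0.816184·0.21
        = 0.521084 + 0.171399 = 0.692483
The terms with genuine card theft present sum to 0.171399, so
  P(genuine card theft | fraud alert, cardholder travelling abroad, ¬merchant miscoding) = 0.171399 / 0.692483 ≈ 0.2475

Pr(genuine card theft | fraud alert, cardholder travelling abroad, ¬merchant miscoding) ≈ 0.2475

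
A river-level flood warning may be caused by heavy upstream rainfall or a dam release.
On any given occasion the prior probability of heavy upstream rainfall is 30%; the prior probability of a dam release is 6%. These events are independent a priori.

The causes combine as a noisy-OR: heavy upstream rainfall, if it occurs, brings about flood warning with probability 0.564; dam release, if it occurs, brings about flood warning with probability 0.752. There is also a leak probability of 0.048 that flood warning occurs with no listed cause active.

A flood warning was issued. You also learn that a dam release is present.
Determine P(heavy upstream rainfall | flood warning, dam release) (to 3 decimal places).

Under noisy-OR, P(flood warning | causes) = 1 − (1−0.048)·∏(1−qᵢ) over the active causes.
P(flood warning | dam release) = 0.763904*0.7 + 0.897062*0.3 = 0.534733 + 0.269119 = 0.803852
Restricting to configurations with heavy upstream rainfall present: 0.897062*0.3 = 0.269119.
Hence the posterior is 0.269119/0.803852 ≈ 0.335.

P(heavy upstream rainfall | flood warning, dam release) ≈ 0.335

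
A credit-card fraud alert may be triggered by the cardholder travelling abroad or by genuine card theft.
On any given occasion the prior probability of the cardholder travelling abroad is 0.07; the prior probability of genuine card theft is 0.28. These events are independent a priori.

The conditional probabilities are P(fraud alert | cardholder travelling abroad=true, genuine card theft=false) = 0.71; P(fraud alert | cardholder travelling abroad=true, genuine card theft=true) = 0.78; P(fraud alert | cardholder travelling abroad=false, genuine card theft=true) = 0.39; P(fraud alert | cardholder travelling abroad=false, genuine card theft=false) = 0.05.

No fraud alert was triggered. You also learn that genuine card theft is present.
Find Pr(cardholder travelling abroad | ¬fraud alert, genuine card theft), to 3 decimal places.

Numerator (weight on configurations with cardholder travelling abroad): 0.22×0.07 = 0.015400
The normalizing constant is 0.61×0.93 + 0.22×0.07 = 0.582700
Posterior = 0.015400 / 0.582700 ≈ 0.026

Pr(cardholder travelling abroad | ¬fraud alert, genuine card theft) ≈ 0.026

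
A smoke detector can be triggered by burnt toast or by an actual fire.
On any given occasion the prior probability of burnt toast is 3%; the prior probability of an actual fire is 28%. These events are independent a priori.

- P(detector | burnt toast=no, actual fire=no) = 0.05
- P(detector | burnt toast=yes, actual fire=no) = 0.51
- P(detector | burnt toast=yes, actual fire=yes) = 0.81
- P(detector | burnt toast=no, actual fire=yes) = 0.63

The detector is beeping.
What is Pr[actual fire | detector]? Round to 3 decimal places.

Numerator (weight on configurations with actual fire): 0.171108 + 0.006804 = 0.177912
The normalizing constant is 0.05*0.97*0.72 + 0.63*0.97*0.28 + 0.51*0.03*0.72 + 0.81*0.03*0.28 = 0.223848
P(actual fire | detector) = 0.177912/0.223848 ≈ 0.795

Pr[actual fire | detector] ≈ 0.795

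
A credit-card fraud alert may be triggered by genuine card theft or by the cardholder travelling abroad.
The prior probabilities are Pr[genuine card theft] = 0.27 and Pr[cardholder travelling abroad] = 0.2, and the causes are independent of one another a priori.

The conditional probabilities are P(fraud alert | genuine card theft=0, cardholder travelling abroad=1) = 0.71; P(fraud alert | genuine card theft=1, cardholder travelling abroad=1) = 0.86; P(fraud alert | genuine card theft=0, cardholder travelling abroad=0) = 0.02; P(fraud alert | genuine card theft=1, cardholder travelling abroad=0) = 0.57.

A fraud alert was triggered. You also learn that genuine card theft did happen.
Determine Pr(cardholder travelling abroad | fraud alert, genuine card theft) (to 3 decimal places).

By total probability over both values of cardholder travelling abroad:
  P(fraud alert | genuine card theft) = 0.57*0.8 + 0.86*0.2
        = 0.456000 + 0.172000 = 0.628000
Configurations with cardholder travelling abroad contribute 0.172000, so
  P(cardholder travelling abroad | fraud alert, genuine card theft) = 0.172000 / 0.628000 ≈ 0.274

Pr(cardholder travelling abroad | fraud alert, genuine card theft) ≈ 0.274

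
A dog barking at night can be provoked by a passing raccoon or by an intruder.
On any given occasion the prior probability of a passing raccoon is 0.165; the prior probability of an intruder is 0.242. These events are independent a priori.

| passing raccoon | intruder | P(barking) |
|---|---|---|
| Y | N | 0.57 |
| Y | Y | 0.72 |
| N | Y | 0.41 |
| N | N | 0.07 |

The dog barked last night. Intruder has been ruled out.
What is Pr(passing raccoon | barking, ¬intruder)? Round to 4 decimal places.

Pr(passing raccoon | barking, ¬intruder) ≈ 0.6167

For the numerator, keep only passing raccoon=true terms: 0.57·0.165 = 0.094050
Denominator P(barking | ¬intruder): 0.07·0.835 + 0.57·0.165 = 0.152500
Posterior = 0.094050 / 0.152500 ≈ 0.6167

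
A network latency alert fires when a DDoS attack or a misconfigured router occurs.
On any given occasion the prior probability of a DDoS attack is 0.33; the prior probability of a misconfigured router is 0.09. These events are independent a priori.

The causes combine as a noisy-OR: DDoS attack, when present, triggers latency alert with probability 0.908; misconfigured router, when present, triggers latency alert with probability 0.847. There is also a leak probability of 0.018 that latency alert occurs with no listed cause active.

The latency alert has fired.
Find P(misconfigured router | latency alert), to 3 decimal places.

P(misconfigured router | latency alert) ≈ 0.221

Under noisy-OR, P(latency alert | causes) = 1 − (1−0.018)·∏(1−qᵢ) over the active causes.
Weight on misconfigured router=true, given the evidence: 0.051240 + 0.029289 = 0.080529
Denominator P(latency alert): 0.018*0.67*0.91 + 0.849754*0.67*0.09 + 0.909656*0.33*0.91 + 0.986177*0.33*0.09 = 0.364674
P(misconfigured router | latency alert) = 0.080529/0.364674 ≈ 0.221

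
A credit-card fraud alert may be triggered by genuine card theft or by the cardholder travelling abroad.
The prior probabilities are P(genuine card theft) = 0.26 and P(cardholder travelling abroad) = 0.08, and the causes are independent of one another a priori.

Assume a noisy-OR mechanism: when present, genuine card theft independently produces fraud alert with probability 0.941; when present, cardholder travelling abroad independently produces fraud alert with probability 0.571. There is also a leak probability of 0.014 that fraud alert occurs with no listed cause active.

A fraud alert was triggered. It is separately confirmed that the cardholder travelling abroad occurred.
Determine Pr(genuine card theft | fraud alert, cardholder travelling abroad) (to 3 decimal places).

Under noisy-OR, P(fraud alert | causes) = 1 − (1−0.014)·∏(1−qᵢ) over the active causes.
P(fraud alert | cardholder travelling abroad) = 0.577006*0.74 + 0.975043*0.26 = 0.426984 + 0.253511 = 0.680495
The genuine card theft-present share is 0.975043*0.26 = 0.253511.
So P(genuine card theft | fraud alert, cardholder travelling abroad) = 0.253511/0.680495 ≈ 0.373.

Pr(genuine card theft | fraud alert, cardholder travelling abroad) ≈ 0.373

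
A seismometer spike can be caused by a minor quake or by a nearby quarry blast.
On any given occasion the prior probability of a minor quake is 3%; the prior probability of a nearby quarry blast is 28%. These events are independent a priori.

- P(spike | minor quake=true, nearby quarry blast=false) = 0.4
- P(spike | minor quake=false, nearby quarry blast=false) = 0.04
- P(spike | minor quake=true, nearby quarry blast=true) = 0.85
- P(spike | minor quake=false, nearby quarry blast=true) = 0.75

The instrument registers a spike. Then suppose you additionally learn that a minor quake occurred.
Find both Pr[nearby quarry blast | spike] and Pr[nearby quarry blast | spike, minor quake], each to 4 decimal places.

P(spike) = 0.04·0.97·0.72 + 0.75·0.97·0.28 + 0.4·0.03·0.72 + 0.85·0.03·0.28 = 0.027936 + 0.203700 + 0.008640 + 0.007140 = 0.247416
The nearby quarry blast-present share is 0.203700 + 0.007140 = 0.210840.
Hence the posterior is 0.210840/0.247416 ≈ 0.8522.

With the extra evidence:
By total probability over both values of nearby quarry blast:
  P(spike | minor quake) = 0.4·0.72 + 0.85·0.28
        = 0.288000 + 0.238000 = 0.526000
Keeping only the nearby quarry blast-present terms gives 0.238000, so
  P(nearby quarry blast | spike, minor quake) = 0.238000 / 0.526000 ≈ 0.4525
Conditioning on minor quake lowers the posterior on nearby quarry blast: the classic explaining-away effect in a common-effect structure.

Pr[nearby quarry blast | spike] ≈ 0.8522; Pr[nearby quarry blast | spike, minor quake] ≈ 0.4525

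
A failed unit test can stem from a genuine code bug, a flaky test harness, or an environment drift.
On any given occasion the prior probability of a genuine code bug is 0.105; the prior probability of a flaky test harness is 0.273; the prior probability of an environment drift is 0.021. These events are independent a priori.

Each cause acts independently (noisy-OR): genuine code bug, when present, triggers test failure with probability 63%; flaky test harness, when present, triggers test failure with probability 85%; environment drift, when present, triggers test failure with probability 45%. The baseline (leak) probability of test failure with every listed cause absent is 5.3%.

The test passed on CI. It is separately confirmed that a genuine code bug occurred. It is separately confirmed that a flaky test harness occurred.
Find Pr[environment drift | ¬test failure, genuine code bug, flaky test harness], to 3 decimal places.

Under noisy-OR, P(test failure | causes) = 1 − (1−0.053)·∏(1−qᵢ) over the active causes.
By total probability over both values of environment drift:
  P(¬test failure | genuine code bug, flaky test harness) = 0.052558·0.979 + 0.028907·0.021
        = 0.051454 + 0.000607 = 0.052061
Keeping only the environment drift-present terms gives 0.000607, so
  P(environment drift | ¬test failure, genuine code bug, flaky test harness) = 0.000607 / 0.052061 ≈ 0.012

Pr[environment drift | ¬test failure, genuine code bug, flaky test harness] ≈ 0.012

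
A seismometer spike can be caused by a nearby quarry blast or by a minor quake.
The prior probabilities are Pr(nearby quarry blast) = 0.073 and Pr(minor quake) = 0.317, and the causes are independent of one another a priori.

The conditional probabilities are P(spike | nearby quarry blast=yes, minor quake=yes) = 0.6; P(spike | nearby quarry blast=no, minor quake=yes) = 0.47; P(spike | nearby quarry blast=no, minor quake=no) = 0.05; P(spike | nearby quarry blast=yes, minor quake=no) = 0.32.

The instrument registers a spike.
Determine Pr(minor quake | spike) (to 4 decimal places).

Numerator (weight on configurations with minor quake): 0.138114 + 0.013885 = 0.151999
Denominator P(spike): 0.05·0.927·0.683 + 0.47·0.927·0.317 + 0.32·0.073·0.683 + 0.6·0.073·0.317 = 0.199611
P(minor quake | spike) = 0.151999/0.199611 ≈ 0.7615

Pr(minor quake | spike) ≈ 0.7615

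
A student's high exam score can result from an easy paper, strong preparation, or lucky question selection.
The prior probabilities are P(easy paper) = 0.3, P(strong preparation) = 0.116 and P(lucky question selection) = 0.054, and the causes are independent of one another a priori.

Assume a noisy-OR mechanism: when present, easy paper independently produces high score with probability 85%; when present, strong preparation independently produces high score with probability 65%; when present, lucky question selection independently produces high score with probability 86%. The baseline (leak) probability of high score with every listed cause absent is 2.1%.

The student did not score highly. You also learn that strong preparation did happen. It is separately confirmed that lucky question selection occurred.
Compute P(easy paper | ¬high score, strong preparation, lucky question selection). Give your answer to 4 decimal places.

P(easy paper | ¬high score, strong preparation, lucky question selection) ≈ 0.0604

Under noisy-OR, P(high score | causes) = 1 − (1−0.021)·∏(1−qᵢ) over the active causes.
P(¬high score | strong preparation, lucky question selection) = 0.047971*0.7 + 0.007196*0.3 = 0.033580 + 0.002159 = 0.035739
The easy paper-present share is 0.007196*0.3 = 0.002159.
So P(easy paper | ¬high score, strong preparation, lucky question selection) = 0.002159/0.035739 ≈ 0.0604.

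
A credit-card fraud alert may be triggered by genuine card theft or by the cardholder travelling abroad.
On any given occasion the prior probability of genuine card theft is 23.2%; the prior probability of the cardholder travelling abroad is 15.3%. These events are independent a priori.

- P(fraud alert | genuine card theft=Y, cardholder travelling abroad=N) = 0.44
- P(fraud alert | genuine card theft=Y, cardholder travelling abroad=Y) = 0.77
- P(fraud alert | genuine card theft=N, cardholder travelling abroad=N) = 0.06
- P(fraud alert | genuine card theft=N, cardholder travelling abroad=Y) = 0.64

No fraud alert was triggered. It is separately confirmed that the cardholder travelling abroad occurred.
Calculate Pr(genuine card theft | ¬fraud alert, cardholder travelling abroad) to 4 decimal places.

Pr(genuine card theft | ¬fraud alert, cardholder travelling abroad) ≈ 0.1618

Sum P(¬fraud alert|·) weighted by the priors over both values of genuine card theft:
  P(¬fraud alert | cardholder travelling abroad) = 0.36·0.768 + 0.23·0.232
        = 0.276480 + 0.053360 = 0.329840
Keeping only the genuine card theft-present terms gives 0.053360, so
  P(genuine card theft | ¬fraud alert, cardholder travelling abroad) = 0.053360 / 0.329840 ≈ 0.1618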